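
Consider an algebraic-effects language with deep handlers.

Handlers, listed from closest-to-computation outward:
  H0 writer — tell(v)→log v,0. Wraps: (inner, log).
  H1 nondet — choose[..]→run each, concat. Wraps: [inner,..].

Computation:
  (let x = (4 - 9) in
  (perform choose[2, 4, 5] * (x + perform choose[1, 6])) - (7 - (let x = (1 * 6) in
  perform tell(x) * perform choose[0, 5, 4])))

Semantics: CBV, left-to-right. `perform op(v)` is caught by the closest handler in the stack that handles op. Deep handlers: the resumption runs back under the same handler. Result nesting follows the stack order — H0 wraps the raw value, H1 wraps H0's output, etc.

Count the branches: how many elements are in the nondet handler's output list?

Working:
choose[2, 4, 5] @ H1
  branch[0] choose=2:
    choose[1, 6] @ H1
      branch[0] choose=1:
        tell(6) @ H0 ⇒ log+=6
        choose[0, 5, 4] @ H1
          branch[0] choose=0:
            H0 returns (-15, (6))
            H1 returns [(-15, (6))]
          branch[1] choose=5:
            H0 returns (-15, (6))
            H1 returns [(-15, (6))]
          branch[2] choose=4:
            H0 returns (-15, (6))
            H1 returns [(-15, (6))]
      branch[1] choose=6:
        tell(6) @ H0 ⇒ log+=6
        choose[0, 5, 4] @ H1
          branch[0] choose=0:
            H0 returns (-5, (6))
            H1 returns [(-5, (6))]
          branch[1] choose=5:
            H0 returns (-5, (6))
            H1 returns [(-5, (6))]
          branch[2] choose=4:
            H0 returns (-5, (6))
            H1 returns [(-5, (6))]
  branch[1] choose=4:
    choose[1, 6] @ H1
      branch[0] choose=1:
        tell(6) @ H0 ⇒ log+=6
        choose[0, 5, 4] @ H1
          branch[0] choose=0:
            H0 returns (-23, (6))
            H1 returns [(-23, (6))]
          branch[1] choose=5:
            H0 returns (-23, (6))
            H1 returns [(-23, (6))]
          branch[2] choose=4:
            H0 returns (-23, (6))
            H1 returns [(-23, (6))]
      branch[1] choose=6:
        tell(6) @ H0 ⇒ log+=6
        choose[0, 5, 4] @ H1
          branch[0] choose=0:
            H0 returns (-3, (6))
            H1 returns [(-3, (6))]
          branch[1] choose=5:
            H0 returns (-3, (6))
            H1 returns [(-3, (6))]
          branch[2] choose=4:
            H0 returns (-3, (6))
            H1 returns [(-3, (6))]
  branch[2] choose=5:
    choose[1, 6] @ H1
      branch[0] choose=1:
        tell(6) @ H0 ⇒ log+=6
        choose[0, 5, 4] @ H1
          branch[0] choose=0:
            H0 returns (-27, (6))
            H1 returns [(-27, (6))]
          branch[1] choose=5:
            H0 returns (-27, (6))
            H1 returns [(-27, (6))]
          branch[2] choose=4:
            H0 returns (-27, (6))
            H1 returns [(-27, (6))]
      branch[1] choose=6:
        tell(6) @ H0 ⇒ log+=6
        choose[0, 5, 4] @ H1
          branch[0] choose=0:
            H0 returns (-2, (6))
            H1 returns [(-2, (6))]
          branch[1] choose=5:
            H0 returns (-2, (6))
            H1 returns [(-2, (6))]
          branch[2] choose=4:
            H0 returns (-2, (6))
            H1 returns [(-2, (6))]
= [(-15, (6)), (-15, (6)), (-15, (6)), (-5, (6)), (-5, (6)), (-5, (6)), (-23, (6)), (-23, (6)), (-23, (6)), (-3, (6)), (-3, (6)), (-3, (6)), (-27, (6)), (-27, (6)), (-27, (6)), (-2, (6)), (-2, (6)), (-2, (6))]

Answer: 18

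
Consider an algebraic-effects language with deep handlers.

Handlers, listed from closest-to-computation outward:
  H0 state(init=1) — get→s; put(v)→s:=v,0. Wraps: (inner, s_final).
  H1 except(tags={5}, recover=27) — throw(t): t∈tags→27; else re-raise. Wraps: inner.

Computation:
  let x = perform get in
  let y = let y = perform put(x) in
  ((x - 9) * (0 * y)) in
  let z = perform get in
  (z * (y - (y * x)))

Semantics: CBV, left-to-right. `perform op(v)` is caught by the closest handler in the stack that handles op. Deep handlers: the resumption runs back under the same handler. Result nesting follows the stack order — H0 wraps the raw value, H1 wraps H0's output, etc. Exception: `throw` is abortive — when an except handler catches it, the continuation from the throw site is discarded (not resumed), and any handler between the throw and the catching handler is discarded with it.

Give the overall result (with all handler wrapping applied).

Step-by-step:
get @ H0 ⇒ 1
put(1) @ H0 ⇒ s:=1
get @ H0 ⇒ 1
H0 returns (0, 1)
H1 returns (0, 1)
= (0, 1)

Answer: (0, 1)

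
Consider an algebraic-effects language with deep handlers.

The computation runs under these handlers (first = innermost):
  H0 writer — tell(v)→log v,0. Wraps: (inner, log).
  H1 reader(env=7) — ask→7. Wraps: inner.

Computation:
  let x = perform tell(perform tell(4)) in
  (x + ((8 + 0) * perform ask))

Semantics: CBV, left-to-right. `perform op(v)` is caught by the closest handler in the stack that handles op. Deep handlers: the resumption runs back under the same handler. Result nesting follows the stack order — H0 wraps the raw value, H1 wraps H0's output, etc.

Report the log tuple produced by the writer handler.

Evaluation trace:
tell(4) @ H0 ⇒ log+=4
tell(0) @ H0 ⇒ log+=0
ask @ H1 ⇒ 7
H0 returns (56, (4, 0))
H1 returns (56, (4, 0))
= (56, (4, 0))

Answer: (4, 0)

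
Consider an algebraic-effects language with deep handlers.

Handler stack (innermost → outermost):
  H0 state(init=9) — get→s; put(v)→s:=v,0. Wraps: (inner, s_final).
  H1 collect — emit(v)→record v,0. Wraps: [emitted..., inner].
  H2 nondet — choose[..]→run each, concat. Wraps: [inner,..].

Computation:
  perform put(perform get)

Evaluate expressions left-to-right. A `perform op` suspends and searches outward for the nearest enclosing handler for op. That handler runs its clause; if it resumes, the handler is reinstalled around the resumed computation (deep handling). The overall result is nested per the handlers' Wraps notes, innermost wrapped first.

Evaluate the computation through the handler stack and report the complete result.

Answer: [[(0, 9)]]

Working:
get @ H0 ⇒ 9
put(9) @ H0 ⇒ s:=9
H0 returns (0, 9)
H1 returns [(0, 9)]
H2 returns [[(0, 9)]]
= [[(0, 9)]]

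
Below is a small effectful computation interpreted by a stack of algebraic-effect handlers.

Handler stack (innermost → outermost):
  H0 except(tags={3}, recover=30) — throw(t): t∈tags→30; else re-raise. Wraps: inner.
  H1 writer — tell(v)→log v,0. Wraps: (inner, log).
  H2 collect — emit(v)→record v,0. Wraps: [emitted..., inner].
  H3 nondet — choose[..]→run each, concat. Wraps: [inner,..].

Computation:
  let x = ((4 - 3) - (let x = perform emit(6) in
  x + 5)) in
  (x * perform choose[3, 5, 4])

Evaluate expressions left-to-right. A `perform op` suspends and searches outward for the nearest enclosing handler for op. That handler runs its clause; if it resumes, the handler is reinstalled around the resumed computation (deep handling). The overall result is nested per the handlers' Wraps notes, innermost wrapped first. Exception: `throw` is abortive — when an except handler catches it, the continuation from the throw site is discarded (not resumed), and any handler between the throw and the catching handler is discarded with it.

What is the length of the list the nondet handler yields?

Answer: 3

Step-by-step:
emit(6) @ H2 ⇒ out+=6
choose[3, 5, 4] @ H3
  branch[0] choose=3:
    H0 returns -12
    H1 returns (-12, ())
    H2 returns [6, (-12, ())]
    H3 returns [[6, (-12, ())]]
  branch[1] choose=5:
    H0 returns -20
    H1 returns (-20, ())
    H2 returns [6, (-20, ())]
    H3 returns [[6, (-20, ())]]
  branch[2] choose=4:
    H0 returns -16
    H1 returns (-16, ())
    H2 returns [6, (-16, ())]
    H3 returns [[6, (-16, ())]]
= [[6, (-12, ())], [6, (-20, ())], [6, (-16, ())]]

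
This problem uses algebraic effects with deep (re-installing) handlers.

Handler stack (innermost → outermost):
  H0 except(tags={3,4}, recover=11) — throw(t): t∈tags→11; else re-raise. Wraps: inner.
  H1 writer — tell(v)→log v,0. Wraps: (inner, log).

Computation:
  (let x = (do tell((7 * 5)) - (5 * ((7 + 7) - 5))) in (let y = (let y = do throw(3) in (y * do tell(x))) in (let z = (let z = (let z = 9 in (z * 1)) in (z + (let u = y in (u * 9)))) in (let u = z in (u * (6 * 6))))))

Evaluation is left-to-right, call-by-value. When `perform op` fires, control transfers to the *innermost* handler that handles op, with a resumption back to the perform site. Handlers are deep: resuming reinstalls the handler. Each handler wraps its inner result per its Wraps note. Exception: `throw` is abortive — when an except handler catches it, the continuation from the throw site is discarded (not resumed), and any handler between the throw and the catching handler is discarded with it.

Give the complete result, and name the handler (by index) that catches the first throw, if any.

Answer: (11, (35)) ; first throw caught by: H0

Evaluation trace:
tell(35) @ H1 ⇒ log+=35
throw(3) @ H0 caught ⇒ 11
H1 returns (11, (35))
= (11, (35))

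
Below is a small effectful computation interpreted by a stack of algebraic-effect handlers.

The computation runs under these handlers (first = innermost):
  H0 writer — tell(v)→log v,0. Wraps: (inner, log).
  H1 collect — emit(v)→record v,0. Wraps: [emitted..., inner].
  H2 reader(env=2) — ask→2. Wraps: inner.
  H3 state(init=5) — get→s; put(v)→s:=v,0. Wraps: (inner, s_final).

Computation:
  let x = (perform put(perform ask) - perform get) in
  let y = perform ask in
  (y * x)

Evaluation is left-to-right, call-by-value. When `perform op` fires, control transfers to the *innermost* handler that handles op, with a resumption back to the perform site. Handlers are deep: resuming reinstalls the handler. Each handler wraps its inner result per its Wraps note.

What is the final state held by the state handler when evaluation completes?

Answer: 2

Working:
ask @ H2 ⇒ 2
put(2) @ H3 ⇒ s:=2
get @ H3 ⇒ 2
ask @ H2 ⇒ 2
H0 returns (-4, ())
H1 returns [(-4, ())]
H2 returns [(-4, ())]
H3 returns ([(-4, ())], 2)
= ([(-4, ())], 2)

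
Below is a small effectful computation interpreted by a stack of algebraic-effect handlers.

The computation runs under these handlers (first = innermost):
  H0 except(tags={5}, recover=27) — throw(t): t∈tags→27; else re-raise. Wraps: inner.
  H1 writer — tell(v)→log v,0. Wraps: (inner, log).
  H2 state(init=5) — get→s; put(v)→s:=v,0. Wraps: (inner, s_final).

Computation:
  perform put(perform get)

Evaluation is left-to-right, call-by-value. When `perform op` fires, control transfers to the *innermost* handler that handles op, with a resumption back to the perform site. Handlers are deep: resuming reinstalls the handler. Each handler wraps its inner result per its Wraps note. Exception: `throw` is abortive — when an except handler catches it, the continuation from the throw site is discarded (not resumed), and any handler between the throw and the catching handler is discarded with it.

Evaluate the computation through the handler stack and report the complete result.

Step-by-step:
get @ H2 ⇒ 5
put(5) @ H2 ⇒ s:=5
H0 returns 0
H1 returns (0, ())
H2 returns ((0, ()), 5)
= ((0, ()), 5)

Answer: ((0, ()), 5)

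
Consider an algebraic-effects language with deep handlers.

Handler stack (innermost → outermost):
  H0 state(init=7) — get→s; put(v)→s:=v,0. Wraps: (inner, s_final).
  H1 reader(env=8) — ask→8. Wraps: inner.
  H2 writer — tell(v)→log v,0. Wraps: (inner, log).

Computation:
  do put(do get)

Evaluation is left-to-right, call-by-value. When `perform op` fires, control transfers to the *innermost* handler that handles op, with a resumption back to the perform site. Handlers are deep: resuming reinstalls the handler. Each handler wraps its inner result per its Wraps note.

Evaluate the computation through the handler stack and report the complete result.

Answer: ((0, 7), ())

Step-by-step:
get @ H0 ⇒ 7
put(7) @ H0 ⇒ s:=7
H0 returns (0, 7)
H1 returns (0, 7)
H2 returns ((0, 7), ())
= ((0, 7), ())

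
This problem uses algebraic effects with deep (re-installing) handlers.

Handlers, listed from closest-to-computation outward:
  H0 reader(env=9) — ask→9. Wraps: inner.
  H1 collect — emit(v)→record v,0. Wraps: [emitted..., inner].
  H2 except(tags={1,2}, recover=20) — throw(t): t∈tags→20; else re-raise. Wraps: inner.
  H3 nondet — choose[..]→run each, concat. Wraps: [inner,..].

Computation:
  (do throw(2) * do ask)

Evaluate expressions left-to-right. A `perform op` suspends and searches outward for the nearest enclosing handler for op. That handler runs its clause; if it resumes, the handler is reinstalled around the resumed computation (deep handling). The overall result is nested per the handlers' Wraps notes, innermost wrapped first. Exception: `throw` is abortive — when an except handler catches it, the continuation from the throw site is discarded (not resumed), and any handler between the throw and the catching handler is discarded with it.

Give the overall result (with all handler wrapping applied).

Working:
throw(2) @ H2 caught ⇒ 20
H3 returns [20]
= [20]

Answer: [20]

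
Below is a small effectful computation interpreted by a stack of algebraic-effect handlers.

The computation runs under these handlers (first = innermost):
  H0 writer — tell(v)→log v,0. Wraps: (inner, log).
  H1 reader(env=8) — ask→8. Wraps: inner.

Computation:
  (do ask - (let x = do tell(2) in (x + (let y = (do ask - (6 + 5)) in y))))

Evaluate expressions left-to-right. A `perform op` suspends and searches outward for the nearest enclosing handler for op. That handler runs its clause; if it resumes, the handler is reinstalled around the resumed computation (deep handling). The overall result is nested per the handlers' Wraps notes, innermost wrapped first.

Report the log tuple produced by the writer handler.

Answer: (2)

Working:
ask @ H1 ⇒ 8
tell(2) @ H0 ⇒ log+=2
ask @ H1 ⇒ 8
H0 returns (11, (2))
H1 returns (11, (2))
= (11, (2))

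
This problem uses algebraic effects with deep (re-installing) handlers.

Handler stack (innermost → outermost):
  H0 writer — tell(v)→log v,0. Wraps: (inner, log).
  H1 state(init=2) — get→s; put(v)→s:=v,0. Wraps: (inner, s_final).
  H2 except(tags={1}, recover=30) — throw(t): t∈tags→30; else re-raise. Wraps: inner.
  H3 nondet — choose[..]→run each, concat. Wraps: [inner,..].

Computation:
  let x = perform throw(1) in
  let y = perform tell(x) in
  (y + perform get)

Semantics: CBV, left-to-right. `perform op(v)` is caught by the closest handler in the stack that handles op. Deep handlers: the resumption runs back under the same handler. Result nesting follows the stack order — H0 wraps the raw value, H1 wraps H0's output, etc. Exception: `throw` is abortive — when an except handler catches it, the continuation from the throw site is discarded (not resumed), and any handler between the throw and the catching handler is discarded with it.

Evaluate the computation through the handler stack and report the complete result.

Answer: [30]

Evaluation trace:
throw(1) @ H2 caught ⇒ 30
H3 returns [30]
= [30]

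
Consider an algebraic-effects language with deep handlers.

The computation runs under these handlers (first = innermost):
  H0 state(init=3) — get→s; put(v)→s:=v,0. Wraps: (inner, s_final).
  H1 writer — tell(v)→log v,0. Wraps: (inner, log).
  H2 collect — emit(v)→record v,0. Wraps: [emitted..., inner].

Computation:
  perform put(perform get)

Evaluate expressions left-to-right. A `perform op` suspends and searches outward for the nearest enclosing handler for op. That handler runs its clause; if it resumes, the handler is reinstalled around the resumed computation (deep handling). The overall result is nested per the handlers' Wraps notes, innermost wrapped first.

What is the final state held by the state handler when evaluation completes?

Answer: 3

Working:
get @ H0 ⇒ 3
put(3) @ H0 ⇒ s:=3
H0 returns (0, 3)
H1 returns ((0, 3), ())
H2 returns [((0, 3), ())]
= [((0, 3), ())]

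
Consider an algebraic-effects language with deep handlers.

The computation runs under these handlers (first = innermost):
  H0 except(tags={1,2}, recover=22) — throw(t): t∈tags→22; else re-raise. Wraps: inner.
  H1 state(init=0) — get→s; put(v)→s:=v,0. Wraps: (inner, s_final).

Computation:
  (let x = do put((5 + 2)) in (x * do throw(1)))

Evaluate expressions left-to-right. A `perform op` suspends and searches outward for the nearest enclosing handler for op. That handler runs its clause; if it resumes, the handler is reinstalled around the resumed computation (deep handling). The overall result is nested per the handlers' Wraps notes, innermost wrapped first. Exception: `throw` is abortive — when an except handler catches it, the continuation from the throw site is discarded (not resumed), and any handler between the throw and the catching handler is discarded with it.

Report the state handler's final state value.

Answer: 7

Step-by-step:
put(7) @ H1 ⇒ s:=7
throw(1) @ H0 caught ⇒ 22
H1 returns (22, 7)
= (22, 7)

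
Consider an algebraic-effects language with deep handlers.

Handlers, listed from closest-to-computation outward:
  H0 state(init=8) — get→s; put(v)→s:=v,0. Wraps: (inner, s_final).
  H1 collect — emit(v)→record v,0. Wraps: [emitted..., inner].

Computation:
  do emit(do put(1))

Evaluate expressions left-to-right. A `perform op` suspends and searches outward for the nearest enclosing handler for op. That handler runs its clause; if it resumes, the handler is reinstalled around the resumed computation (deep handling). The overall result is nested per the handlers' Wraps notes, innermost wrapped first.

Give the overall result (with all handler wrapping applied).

Working:
put(1) @ H0 ⇒ s:=1
emit(0) @ H1 ⇒ out+=0
H0 returns (0, 1)
H1 returns [0, (0, 1)]
= [0, (0, 1)]

Answer: [0, (0, 1)]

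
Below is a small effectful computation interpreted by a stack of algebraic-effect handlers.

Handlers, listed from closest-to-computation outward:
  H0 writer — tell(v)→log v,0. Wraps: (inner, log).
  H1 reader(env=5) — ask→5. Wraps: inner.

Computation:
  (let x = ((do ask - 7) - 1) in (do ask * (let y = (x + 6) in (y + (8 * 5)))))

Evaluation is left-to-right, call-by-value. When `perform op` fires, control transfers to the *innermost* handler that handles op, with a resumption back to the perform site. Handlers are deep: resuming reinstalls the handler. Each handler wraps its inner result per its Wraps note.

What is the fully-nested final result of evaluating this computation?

Answer: (215, ())

Evaluation trace:
ask @ H1 ⇒ 5
ask @ H1 ⇒ 5
H0 returns (215, ())
H1 returns (215, ())
= (215, ())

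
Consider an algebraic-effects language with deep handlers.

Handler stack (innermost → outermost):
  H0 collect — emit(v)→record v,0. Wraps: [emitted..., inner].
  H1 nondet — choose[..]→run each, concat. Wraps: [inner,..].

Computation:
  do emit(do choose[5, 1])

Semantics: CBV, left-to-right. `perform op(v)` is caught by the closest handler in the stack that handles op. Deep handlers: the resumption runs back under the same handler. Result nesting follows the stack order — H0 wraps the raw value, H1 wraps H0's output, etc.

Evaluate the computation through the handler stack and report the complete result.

Answer: [[5, 0], [1, 0]]

Step-by-step:
choose[5, 1] @ H1
  branch[0] choose=5:
    emit(5) @ H0 ⇒ out+=5
    H0 returns [5, 0]
    H1 returns [[5, 0]]
  branch[1] choose=1:
    emit(1) @ H0 ⇒ out+=1
    H0 returns [1, 0]
    H1 returns [[1, 0]]
= [[5, 0], [1, 0]]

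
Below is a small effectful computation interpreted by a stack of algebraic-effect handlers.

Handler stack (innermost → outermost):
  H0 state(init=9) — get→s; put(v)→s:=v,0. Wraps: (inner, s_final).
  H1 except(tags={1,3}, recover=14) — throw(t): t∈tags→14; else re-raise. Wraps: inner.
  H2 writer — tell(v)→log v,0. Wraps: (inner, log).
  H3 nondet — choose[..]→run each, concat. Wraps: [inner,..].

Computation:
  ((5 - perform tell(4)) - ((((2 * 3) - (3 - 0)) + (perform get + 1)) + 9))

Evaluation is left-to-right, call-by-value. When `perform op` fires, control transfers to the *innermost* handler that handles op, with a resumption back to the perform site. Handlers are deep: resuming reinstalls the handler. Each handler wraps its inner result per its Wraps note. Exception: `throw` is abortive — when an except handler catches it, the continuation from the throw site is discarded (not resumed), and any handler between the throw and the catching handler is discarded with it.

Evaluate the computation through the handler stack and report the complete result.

Answer: [((-17, 9), (4))]

Evaluation trace:
tell(4) @ H2 ⇒ log+=4
get @ H0 ⇒ 9
H0 returns (-17, 9)
H1 returns (-17, 9)
H2 returns ((-17, 9), (4))
H3 returns [((-17, 9), (4))]
= [((-17, 9), (4))]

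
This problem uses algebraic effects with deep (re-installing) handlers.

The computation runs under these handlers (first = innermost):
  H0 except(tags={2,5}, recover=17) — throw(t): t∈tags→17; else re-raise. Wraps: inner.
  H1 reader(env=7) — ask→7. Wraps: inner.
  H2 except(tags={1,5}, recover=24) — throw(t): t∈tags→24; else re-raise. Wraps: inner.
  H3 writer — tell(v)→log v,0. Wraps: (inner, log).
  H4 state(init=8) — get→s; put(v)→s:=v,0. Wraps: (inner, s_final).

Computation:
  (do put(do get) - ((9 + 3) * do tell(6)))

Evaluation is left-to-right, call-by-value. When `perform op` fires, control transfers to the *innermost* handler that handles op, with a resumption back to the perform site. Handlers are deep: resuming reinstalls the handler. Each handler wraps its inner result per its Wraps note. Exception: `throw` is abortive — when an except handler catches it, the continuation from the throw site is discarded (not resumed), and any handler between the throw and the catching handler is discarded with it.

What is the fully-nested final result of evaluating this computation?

Answer: ((0, (6)), 8)

Working:
get @ H4 ⇒ 8
put(8) @ H4 ⇒ s:=8
tell(6) @ H3 ⇒ log+=6
H0 returns 0
H1 returns 0
H2 returns 0
H3 returns (0, (6))
H4 returns ((0, (6)), 8)
= ((0, (6)), 8)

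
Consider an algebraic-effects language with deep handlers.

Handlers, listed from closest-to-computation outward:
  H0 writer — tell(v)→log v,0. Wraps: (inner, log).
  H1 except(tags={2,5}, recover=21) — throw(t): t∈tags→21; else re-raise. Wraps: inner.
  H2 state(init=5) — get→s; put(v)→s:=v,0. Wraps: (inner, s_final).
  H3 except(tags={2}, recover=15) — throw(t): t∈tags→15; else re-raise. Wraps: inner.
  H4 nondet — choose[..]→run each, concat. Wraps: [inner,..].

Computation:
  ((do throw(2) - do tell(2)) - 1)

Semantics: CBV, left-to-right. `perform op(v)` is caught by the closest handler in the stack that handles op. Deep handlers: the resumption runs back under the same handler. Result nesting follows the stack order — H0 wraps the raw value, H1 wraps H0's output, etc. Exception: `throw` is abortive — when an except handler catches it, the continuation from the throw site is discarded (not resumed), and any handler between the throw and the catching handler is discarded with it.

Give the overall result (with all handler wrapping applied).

Answer: [(21, 5)]

Working:
throw(2) @ H1 caught ⇒ 21
H2 returns (21, 5)
H3 returns (21, 5)
H4 returns [(21, 5)]
= [(21, 5)]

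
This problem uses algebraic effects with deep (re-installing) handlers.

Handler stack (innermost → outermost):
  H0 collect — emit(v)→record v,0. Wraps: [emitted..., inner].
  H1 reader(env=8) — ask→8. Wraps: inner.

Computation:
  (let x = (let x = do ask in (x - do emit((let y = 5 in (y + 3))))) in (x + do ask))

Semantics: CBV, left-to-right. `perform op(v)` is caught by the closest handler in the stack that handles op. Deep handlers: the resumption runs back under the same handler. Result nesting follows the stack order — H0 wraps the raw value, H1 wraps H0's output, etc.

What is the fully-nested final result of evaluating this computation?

Working:
ask @ H1 ⇒ 8
emit(8) @ H0 ⇒ out+=8
ask @ H1 ⇒ 8
H0 returns [8, 16]
H1 returns [8, 16]
= [8, 16]

Answer: [8, 16]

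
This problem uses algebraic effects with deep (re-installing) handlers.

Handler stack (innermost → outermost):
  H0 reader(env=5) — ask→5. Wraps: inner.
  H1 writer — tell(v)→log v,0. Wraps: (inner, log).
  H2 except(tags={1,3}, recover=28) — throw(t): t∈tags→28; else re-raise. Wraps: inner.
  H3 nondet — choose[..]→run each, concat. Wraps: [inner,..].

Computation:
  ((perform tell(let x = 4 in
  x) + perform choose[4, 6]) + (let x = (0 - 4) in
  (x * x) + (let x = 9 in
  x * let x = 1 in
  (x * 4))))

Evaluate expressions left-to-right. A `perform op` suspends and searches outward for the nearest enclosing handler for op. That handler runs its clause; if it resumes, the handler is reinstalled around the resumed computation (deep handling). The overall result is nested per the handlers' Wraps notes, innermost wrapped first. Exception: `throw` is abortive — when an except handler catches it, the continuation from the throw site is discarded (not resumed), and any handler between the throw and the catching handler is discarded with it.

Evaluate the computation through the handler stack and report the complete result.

Working:
tell(4) @ H1 ⇒ log+=4
choose[4, 6] @ H3
  branch[0] choose=4:
    H0 returns 56
    H1 returns (56, (4))
    H2 returns (56, (4))
    H3 returns [(56, (4))]
  branch[1] choose=6:
    H0 returns 58
    H1 returns (58, (4))
    H2 returns (58, (4))
    H3 returns [(58, (4))]
= [(56, (4)), (58, (4))]

Answer: [(56, (4)), (58, (4))]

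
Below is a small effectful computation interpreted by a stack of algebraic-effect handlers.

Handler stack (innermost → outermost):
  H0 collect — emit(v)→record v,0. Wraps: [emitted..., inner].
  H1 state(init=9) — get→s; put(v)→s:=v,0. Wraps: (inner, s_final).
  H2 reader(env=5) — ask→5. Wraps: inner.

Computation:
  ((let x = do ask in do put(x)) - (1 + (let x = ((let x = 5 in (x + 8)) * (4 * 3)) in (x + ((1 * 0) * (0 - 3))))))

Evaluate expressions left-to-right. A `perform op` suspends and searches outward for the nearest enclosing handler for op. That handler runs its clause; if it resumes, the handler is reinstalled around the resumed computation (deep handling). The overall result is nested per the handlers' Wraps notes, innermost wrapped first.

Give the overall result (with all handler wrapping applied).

Working:
ask @ H2 ⇒ 5
put(5) @ H1 ⇒ s:=5
H0 returns [-157]
H1 returns ([-157], 5)
H2 returns ([-157], 5)
= ([-157], 5)

Answer: ([-157], 5)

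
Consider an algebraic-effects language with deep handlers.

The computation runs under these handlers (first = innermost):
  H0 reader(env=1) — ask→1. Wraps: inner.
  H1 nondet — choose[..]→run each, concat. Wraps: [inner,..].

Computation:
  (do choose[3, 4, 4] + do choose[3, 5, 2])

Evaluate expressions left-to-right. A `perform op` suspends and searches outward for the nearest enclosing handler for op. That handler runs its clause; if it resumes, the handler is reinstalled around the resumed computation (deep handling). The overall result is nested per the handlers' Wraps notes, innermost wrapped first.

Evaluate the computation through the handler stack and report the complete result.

Step-by-step:
choose[3, 4, 4] @ H1
  branch[0] choose=3:
    choose[3, 5, 2] @ H1
      branch[0] choose=3:
        H0 returns 6
        H1 returns [6]
      branch[1] choose=5:
        H0 returns 8
        H1 returns [8]
      branch[2] choose=2:
        H0 returns 5
        H1 returns [5]
  branch[1] choose=4:
    choose[3, 5, 2] @ H1
      branch[0] choose=3:
        H0 returns 7
        H1 returns [7]
      branch[1] choose=5:
        H0 returns 9
        H1 returns [9]
      branch[2] choose=2:
        H0 returns 6
        H1 returns [6]
  branch[2] choose=4:
    choose[3, 5, 2] @ H1
      branch[0] choose=3:
        H0 returns 7
        H1 returns [7]
      branch[1] choose=5:
        H0 returns 9
        H1 returns [9]
      branch[2] choose=2:
        H0 returns 6
        H1 returns [6]
= [6, 8, 5, 7, 9, 6, 7, 9, 6]

Answer: [6, 8, 5, 7, 9, 6, 7, 9, 6]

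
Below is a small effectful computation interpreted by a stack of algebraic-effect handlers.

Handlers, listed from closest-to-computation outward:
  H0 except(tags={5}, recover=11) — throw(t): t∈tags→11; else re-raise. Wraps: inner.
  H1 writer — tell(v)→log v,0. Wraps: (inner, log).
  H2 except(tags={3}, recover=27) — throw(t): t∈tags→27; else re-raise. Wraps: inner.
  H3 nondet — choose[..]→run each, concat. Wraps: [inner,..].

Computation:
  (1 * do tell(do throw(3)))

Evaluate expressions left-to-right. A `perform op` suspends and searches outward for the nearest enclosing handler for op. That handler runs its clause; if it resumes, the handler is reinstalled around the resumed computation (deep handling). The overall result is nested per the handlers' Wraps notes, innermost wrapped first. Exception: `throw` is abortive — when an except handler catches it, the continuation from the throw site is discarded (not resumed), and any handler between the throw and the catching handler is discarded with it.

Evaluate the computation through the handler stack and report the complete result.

Evaluation trace:
throw(3) @ H0 re-raised
throw(3) @ H2 caught ⇒ 27
H3 returns [27]
= [27]

Answer: [27]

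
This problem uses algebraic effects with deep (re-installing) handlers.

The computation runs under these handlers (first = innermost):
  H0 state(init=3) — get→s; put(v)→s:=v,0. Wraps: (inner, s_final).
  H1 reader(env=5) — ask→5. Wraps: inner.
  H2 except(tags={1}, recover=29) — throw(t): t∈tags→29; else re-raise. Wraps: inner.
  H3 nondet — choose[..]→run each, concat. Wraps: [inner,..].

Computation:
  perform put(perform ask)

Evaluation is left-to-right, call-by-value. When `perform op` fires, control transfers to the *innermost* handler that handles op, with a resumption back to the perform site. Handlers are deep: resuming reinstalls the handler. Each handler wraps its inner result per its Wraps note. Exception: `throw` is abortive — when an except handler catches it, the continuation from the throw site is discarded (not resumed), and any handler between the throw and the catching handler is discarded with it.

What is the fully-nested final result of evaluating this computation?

Answer: [(0, 5)]

Working:
ask @ H1 ⇒ 5
put(5) @ H0 ⇒ s:=5
H0 returns (0, 5)
H1 returns (0, 5)
H2 returns (0, 5)
H3 returns [(0, 5)]
= [(0, 5)]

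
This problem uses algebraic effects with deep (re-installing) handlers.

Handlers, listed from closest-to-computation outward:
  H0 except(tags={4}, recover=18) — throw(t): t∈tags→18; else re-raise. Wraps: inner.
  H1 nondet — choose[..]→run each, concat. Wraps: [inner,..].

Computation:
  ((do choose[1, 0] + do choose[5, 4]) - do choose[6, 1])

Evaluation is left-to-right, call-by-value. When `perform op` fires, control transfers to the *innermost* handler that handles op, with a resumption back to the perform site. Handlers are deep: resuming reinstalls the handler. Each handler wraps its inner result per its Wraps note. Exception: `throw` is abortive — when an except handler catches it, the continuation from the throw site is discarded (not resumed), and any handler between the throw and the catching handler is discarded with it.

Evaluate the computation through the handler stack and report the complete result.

Evaluation trace:
choose[1, 0] @ H1
  branch[0] choose=1:
    choose[5, 4] @ H1
      branch[0] choose=5:
        choose[6, 1] @ H1
          branch[0] choose=6:
            H0 returns 0
            H1 returns [0]
          branch[1] choose=1:
            H0 returns 5
            H1 returns [5]
      branch[1] choose=4:
        choose[6, 1] @ H1
          branch[0] choose=6:
            H0 returns -1
            H1 returns [-1]
          branch[1] choose=1:
            H0 returns 4
            H1 returns [4]
  branch[1] choose=0:
    choose[5, 4] @ H1
      branch[0] choose=5:
        choose[6, 1] @ H1
          branch[0] choose=6:
            H0 returns -1
            H1 returns [-1]
          branch[1] choose=1:
            H0 returns 4
            H1 returns [4]
      branch[1] choose=4:
        choose[6, 1] @ H1
          branch[0] choose=6:
            H0 returns -2
            H1 returns [-2]
          branch[1] choose=1:
            H0 returns 3
            H1 returns [3]
= [0, 5, -1, 4, -1, 4, -2, 3]

Answer: [0, 5, -1, 4, -1, 4, -2, 3]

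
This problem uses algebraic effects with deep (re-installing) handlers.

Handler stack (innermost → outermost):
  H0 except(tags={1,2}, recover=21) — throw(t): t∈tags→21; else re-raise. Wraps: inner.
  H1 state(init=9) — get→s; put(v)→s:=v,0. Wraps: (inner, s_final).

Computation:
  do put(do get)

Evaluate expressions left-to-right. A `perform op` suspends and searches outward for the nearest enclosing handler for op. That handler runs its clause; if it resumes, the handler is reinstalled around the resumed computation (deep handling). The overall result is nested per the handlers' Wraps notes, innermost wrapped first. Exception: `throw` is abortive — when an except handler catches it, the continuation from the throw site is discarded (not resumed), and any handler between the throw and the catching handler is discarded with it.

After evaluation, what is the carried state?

Answer: 9

Evaluation trace:
get @ H1 ⇒ 9
put(9) @ H1 ⇒ s:=9
H0 returns 0
H1 returns (0, 9)
= (0, 9)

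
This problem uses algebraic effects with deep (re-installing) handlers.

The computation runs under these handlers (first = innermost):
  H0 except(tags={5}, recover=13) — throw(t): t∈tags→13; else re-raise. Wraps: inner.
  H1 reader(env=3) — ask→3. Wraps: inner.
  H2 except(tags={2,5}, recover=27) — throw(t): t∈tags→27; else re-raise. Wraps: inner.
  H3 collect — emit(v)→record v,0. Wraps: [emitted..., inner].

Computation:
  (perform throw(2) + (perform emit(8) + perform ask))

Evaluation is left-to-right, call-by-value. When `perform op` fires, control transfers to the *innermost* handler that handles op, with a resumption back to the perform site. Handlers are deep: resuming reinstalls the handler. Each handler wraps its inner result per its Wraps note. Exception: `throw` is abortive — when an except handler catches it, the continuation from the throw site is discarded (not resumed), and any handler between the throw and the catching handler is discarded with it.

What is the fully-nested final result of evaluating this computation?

Answer: [27]

Working:
throw(2) @ H0 re-raised
throw(2) @ H2 caught ⇒ 27
H3 returns [27]
= [27]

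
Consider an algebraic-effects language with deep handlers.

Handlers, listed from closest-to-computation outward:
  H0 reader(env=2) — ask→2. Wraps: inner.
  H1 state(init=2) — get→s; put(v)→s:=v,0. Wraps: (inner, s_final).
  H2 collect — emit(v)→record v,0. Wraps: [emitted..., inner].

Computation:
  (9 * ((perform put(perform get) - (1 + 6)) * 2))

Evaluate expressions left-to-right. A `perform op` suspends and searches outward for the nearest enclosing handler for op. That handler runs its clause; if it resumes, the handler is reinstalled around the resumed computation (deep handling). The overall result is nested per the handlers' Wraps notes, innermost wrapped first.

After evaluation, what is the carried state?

Step-by-step:
get @ H1 ⇒ 2
put(2) @ H1 ⇒ s:=2
H0 returns -126
H1 returns (-126, 2)
H2 returns [(-126, 2)]
= [(-126, 2)]

Answer: 2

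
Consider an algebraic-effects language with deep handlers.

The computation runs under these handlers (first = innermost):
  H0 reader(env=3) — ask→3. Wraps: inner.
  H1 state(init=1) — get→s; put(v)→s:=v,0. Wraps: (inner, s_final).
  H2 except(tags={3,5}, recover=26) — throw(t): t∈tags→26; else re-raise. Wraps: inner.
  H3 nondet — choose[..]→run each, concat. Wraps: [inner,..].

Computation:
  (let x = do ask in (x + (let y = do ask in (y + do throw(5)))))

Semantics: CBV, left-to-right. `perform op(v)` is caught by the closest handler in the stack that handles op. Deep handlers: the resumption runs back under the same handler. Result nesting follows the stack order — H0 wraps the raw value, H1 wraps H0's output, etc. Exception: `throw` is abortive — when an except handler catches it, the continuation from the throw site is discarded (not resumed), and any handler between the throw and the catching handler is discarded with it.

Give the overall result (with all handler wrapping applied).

Working:
ask @ H0 ⇒ 3
ask @ H0 ⇒ 3
throw(5) @ H2 caught ⇒ 26
H3 returns [26]
= [26]

Answer: [26]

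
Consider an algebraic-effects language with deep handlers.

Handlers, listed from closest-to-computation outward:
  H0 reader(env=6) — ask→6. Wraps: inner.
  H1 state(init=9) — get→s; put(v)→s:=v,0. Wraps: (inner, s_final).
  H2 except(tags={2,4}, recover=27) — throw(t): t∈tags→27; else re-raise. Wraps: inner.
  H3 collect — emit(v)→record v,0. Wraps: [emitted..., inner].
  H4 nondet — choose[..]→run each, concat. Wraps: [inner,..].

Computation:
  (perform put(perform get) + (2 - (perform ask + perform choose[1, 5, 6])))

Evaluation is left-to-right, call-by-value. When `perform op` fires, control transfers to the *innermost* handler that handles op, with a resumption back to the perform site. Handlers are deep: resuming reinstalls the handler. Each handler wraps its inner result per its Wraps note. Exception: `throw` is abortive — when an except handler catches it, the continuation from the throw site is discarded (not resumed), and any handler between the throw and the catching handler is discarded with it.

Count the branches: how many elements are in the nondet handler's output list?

Evaluation trace:
get @ H1 ⇒ 9
put(9) @ H1 ⇒ s:=9
ask @ H0 ⇒ 6
choose[1, 5, 6] @ H4
  branch[0] choose=1:
    H0 returns -5
    H1 returns (-5, 9)
    H2 returns (-5, 9)
    H3 returns [(-5, 9)]
    H4 returns [[(-5, 9)]]
  branch[1] choose=5:
    H0 returns -9
    H1 returns (-9, 9)
    H2 returns (-9, 9)
    H3 returns [(-9, 9)]
    H4 returns [[(-9, 9)]]
  branch[2] choose=6:
    H0 returns -10
    H1 returns (-10, 9)
    H2 returns (-10, 9)
    H3 returns [(-10, 9)]
    H4 returns [[(-10, 9)]]
= [[(-5, 9)], [(-9, 9)], [(-10, 9)]]

Answer: 3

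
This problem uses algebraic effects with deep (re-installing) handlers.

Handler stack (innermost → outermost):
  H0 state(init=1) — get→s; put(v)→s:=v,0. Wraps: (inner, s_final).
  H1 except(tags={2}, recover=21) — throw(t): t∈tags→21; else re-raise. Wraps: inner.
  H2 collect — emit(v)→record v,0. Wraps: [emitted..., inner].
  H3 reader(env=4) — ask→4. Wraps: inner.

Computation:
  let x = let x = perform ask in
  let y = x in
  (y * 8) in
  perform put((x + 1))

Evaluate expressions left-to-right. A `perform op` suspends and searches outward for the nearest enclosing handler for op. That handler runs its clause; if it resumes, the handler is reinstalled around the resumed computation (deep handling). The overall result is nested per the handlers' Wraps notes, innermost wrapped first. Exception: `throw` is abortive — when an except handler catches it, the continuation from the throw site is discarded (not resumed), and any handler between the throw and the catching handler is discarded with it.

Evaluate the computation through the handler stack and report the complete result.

Answer: [(0, 33)]

Evaluation trace:
ask @ H3 ⇒ 4
put(33) @ H0 ⇒ s:=33
H0 returns (0, 33)
H1 returns (0, 33)
H2 returns [(0, 33)]
H3 returns [(0, 33)]
= [(0, 33)]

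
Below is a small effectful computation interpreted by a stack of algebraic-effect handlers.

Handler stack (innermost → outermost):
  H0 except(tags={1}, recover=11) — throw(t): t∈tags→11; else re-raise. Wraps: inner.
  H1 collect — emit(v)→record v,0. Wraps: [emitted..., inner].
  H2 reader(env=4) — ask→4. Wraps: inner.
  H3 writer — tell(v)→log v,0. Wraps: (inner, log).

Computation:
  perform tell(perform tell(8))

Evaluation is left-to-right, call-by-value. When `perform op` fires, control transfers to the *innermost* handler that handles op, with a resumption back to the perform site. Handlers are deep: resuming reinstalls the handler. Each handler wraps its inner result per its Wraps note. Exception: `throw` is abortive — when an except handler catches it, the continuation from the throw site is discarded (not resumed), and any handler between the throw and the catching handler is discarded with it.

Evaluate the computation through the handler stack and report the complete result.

Answer: ([0], (8, 0))

Working:
tell(8) @ H3 ⇒ log+=8
tell(0) @ H3 ⇒ log+=0
H0 returns 0
H1 returns [0]
H2 returns [0]
H3 returns ([0], (8, 0))
= ([0], (8, 0))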